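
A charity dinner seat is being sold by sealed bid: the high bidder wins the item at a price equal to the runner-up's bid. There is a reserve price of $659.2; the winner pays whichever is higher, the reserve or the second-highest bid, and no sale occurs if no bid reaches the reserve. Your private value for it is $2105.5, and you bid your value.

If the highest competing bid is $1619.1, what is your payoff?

$486.4

Your bid $2105.5 is the highest and exceeds the reserve.
Price = max(second-highest bid, reserve) = max($1619.1, $659.2) = $1619.1.
Payoff = $2105.5 − $1619.1 = $486.4.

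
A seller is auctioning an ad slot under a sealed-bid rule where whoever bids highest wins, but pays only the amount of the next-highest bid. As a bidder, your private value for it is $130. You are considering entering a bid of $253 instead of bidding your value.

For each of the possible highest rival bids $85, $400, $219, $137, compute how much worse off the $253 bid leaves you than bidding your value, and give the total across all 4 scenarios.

The deviation costs you only when the competing bid falls strictly between $130 and $253; elsewhere both bids give the same outcome.
$85: outcomes coincide → loss $0.
$400: outcomes coincide → loss $0.
$219: truthful payoff $0, deviation payoff −$89 → loss $89.
$137: truthful payoff $0, deviation payoff −$7 → loss $7.
Total loss = $89 + $7 = $96.

$96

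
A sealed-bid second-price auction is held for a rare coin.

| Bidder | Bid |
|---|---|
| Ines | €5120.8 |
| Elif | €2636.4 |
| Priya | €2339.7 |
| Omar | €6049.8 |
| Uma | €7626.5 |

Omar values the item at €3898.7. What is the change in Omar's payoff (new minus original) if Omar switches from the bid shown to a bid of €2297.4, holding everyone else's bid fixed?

€0

The highest bid among the other bidders is €7626.5; Omar's bid doesn't change that.
Original bid €6049.8: Omar is not highest (top rival bid is €7626.5); payoff €0.
Alternative bid €2297.4: Omar is not highest (top rival bid is €7626.5); payoff €0.
Change in payoff = €0 − (€0) = €0.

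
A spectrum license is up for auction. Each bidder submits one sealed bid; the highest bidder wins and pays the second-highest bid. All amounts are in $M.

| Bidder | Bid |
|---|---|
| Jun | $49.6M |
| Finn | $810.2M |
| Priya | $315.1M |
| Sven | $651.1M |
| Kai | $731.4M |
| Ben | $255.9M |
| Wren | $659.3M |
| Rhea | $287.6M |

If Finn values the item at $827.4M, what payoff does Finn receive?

Highest bid: Finn at $810.2M, so Finn wins.
Second-highest bid: Kai at $731.4M — that is the price the winner pays.
Finn's payoff = value − price = $827.4M − $731.4M = $96M.

$96M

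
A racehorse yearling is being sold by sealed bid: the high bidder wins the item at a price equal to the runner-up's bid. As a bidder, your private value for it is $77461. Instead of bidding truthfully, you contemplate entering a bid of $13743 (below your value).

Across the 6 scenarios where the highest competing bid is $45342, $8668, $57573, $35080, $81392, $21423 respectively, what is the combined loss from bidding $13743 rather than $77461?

The deviation costs you only when the competing bid falls strictly between $13743 and $77461; elsewhere both bids give the same outcome.
$45342: truthful payoff $32119, deviation payoff $0 → loss $32119.
$8668: outcomes coincide → loss $0.
$57573: truthful payoff $19888, deviation payoff $0 → loss $19888.
$35080: truthful payoff $42381, deviation payoff $0 → loss $42381.
$81392: outcomes coincide → loss $0.
$21423: truthful payoff $56038, deviation payoff $0 → loss $56038.
Total loss = $32119 + $19888 + $42381 + $56038 = $150426.

$150426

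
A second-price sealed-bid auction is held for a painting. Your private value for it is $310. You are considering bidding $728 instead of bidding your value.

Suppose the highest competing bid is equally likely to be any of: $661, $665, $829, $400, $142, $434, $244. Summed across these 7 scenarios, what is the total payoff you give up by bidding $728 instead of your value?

$920

The deviation costs you only when the competing bid falls strictly between $310 and $728; elsewhere both bids give the same outcome.
$661: truthful payoff $0, deviation payoff −$351 → loss $351.
$665: truthful payoff $0, deviation payoff −$355 → loss $355.
$829: outcomes coincide → loss $0.
$400: truthful payoff $0, deviation payoff −$90 → loss $90.
$142: outcomes coincide → loss $0.
$434: truthful payoff $0, deviation payoff −$124 → loss $124.
$244: outcomes coincide → loss $0.
Total loss = $351 + $355 + $90 + $124 = $920.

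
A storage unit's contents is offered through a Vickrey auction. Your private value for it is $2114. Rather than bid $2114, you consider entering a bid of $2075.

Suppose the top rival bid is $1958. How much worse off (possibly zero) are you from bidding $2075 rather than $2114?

$0

Bidding your value $2114: you win (since $2114 > $1958) and pay $1958. Payoff $156.
Bidding $2075: you win and pay $1958. Payoff $2114 − $1958 = $156.
Difference = $156 − $156 = $0; both bids lead to the same outcome because the competing bid is below both your value and your alternative bid.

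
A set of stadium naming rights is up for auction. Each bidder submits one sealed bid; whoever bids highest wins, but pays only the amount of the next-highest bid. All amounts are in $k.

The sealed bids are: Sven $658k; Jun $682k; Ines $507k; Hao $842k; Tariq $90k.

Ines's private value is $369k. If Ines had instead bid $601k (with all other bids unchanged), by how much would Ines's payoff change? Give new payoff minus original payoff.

The highest bid among the other bidders is $842k; Ines's bid doesn't change that.
Original bid $507k: Ines is not highest (top rival bid is $842k); payoff $0k.
Alternative bid $601k: Ines is not highest (top rival bid is $842k); payoff $0k.
Change in payoff = $0k − ($0k) = $0k.

$0k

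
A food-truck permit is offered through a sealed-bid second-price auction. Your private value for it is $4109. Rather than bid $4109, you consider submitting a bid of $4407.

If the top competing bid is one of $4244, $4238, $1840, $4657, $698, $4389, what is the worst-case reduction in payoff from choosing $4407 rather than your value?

$4244: truthful gives $0, deviation gives −$135 → loss $135.
$4238: truthful gives $0, deviation gives −$129 → loss $129.
$1840: same outcome either way → loss $0.
$4657: same outcome either way → loss $0.
$698: same outcome either way → loss $0.
$4389: truthful gives $0, deviation gives −$280 → loss $280.
Maximum loss: $280.

$280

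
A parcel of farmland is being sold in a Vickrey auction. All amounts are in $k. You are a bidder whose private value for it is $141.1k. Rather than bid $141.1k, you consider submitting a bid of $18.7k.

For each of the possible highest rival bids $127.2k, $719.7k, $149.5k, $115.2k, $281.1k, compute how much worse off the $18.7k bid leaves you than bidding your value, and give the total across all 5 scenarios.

The deviation costs you only when the competing bid falls strictly between $18.7k and $141.1k; elsewhere both bids give the same outcome.
$127.2k: truthful payoff $13.9k, deviation payoff $0k → loss $13.9k.
$719.7k: outcomes coincide → loss $0k.
$149.5k: outcomes coincide → loss $0k.
$115.2k: truthful payoff $25.9k, deviation payoff $0k → loss $25.9k.
$281.1k: outcomes coincide → loss $0k.
Total loss = $13.9k + $25.9k = $39.8k.
Truthful bidding weakly dominates here: raising your bid can only win items priced above your value, and lowering it can only forfeit items priced below.

$39.8k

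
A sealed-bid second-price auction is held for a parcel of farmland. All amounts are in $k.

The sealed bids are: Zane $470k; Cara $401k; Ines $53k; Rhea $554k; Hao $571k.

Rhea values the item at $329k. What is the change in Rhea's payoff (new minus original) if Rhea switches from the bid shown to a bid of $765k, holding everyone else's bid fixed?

−$242k

The highest bid among the other bidders is $571k; Rhea's bid doesn't change that.
Original bid $554k: Rhea is not highest (top rival bid is $571k); payoff $0k.
Alternative bid $765k: Rhea is highest, pays the top rival bid $571k; payoff $329k − $571k = −$242k.
Change in payoff = −$242k − ($0k) = −$242k.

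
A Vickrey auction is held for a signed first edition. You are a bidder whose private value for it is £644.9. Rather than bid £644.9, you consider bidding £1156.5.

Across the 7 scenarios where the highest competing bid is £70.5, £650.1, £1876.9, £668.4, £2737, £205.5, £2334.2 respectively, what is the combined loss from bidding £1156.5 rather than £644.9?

£28.7

The deviation costs you only when the competing bid falls strictly between £644.9 and £1156.5; elsewhere both bids give the same outcome.
£70.5: outcomes coincide → loss £0.
£650.1: truthful payoff £0, deviation payoff −£5.2 → loss £5.2.
£1876.9: outcomes coincide → loss £0.
£668.4: truthful payoff £0, deviation payoff −£23.5 → loss £23.5.
£2737: outcomes coincide → loss £0.
£205.5: outcomes coincide → loss £0.
£2334.2: outcomes coincide → loss £0.
Total loss = £5.2 + £23.5 = £28.7.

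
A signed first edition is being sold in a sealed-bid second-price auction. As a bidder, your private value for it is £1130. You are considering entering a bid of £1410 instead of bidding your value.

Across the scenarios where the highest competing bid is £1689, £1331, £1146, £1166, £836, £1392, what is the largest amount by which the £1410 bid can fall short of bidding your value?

£262

£1689: same outcome either way → loss £0.
£1331: truthful gives £0, deviation gives −£201 → loss £201.
£1146: truthful gives £0, deviation gives −£16 → loss £16.
£1166: truthful gives £0, deviation gives −£36 → loss £36.
£836: same outcome either way → loss £0.
£1392: truthful gives £0, deviation gives −£262 → loss £262.
Maximum loss: £262.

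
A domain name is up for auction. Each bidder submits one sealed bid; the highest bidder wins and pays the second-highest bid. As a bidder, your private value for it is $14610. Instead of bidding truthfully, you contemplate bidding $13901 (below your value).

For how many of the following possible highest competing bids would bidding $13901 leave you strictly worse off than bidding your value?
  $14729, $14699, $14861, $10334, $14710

0

The deviation hurts exactly when the highest competing bid lies strictly between $13901 and $14610 — underbidding then forfeits a profitable win.
$14729: above both → same outcome either way.
$14699: above both → same outcome either way.
$14861: above both → same outcome either way.
$10334: below both → same outcome either way.
$14710: above both → same outcome either way.
Count: 0.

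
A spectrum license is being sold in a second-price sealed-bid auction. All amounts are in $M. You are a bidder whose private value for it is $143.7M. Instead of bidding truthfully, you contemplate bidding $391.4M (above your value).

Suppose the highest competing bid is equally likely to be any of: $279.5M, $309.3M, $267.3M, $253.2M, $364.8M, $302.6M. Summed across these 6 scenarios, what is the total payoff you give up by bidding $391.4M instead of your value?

The deviation costs you only when the competing bid falls strictly between $143.7M and $391.4M; elsewhere both bids give the same outcome.
$279.5M: truthful payoff $0M, deviation payoff −$135.8M → loss $135.8M.
$309.3M: truthful payoff $0M, deviation payoff −$165.6M → loss $165.6M.
$267.3M: truthful payoff $0M, deviation payoff −$123.6M → loss $123.6M.
$253.2M: truthful payoff $0M, deviation payoff −$109.5M → loss $109.5M.
$364.8M: truthful payoff $0M, deviation payoff −$221.1M → loss $221.1M.
$302.6M: truthful payoff $0M, deviation payoff −$158.9M → loss $158.9M.
Total loss = $135.8M + $165.6M + $123.6M + $109.5M + $221.1M + $158.9M = $914.5M.
Truthful bidding weakly dominates here: raising your bid can only win items priced above your value, and lowering it can only forfeit items priced below.

$914.5M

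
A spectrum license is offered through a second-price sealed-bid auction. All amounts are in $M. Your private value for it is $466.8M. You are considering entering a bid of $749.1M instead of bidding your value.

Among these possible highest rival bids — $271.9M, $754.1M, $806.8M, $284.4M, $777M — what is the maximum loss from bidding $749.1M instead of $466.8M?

$0M

$271.9M: same outcome either way → loss $0M.
$754.1M: same outcome either way → loss $0M.
$806.8M: same outcome either way → loss $0M.
$284.4M: same outcome either way → loss $0M.
$777M: same outcome either way → loss $0M.
Maximum loss: $0M.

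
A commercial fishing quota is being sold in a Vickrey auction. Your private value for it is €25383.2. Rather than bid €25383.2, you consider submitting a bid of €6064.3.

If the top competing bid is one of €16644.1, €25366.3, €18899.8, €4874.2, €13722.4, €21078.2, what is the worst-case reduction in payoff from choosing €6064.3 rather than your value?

€11660.8

€16644.1: truthful gives €8739.1, deviation gives €0 → loss €8739.1.
€25366.3: truthful gives €16.9, deviation gives €0 → loss €16.9.
€18899.8: truthful gives €6483.4, deviation gives €0 → loss €6483.4.
€4874.2: same outcome either way → loss €0.
€13722.4: truthful gives €11660.8, deviation gives €0 → loss €11660.8.
€21078.2: truthful gives €4305, deviation gives €0 → loss €4305.
Maximum loss: €11660.8.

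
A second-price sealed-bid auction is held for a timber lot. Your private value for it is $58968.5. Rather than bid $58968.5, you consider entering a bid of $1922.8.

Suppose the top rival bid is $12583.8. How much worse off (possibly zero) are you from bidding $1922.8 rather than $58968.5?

$46384.7

Bidding your value $58968.5: you win (since $58968.5 > $12583.8) and pay $12583.8. Payoff $46384.7.
Bidding $1922.8: you lose. Payoff $0.
The competing bid $12583.8 lies between your shaded bid and your value, so underbidding forfeits an item you could have won at a profitable price.
Loss from deviating = $46384.7 − ($0) = $46384.7.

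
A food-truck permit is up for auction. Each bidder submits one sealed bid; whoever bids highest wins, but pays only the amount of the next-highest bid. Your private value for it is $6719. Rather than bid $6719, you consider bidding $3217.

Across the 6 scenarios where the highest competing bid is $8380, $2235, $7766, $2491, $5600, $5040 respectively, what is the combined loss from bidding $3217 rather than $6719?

$2798

The deviation costs you only when the competing bid falls strictly between $3217 and $6719; elsewhere both bids give the same outcome.
$8380: outcomes coincide → loss $0.
$2235: outcomes coincide → loss $0.
$7766: outcomes coincide → loss $0.
$2491: outcomes coincide → loss $0.
$5600: truthful payoff $1119, deviation payoff $0 → loss $1119.
$5040: truthful payoff $1679, deviation payoff $0 → loss $1679.
Total loss = $1119 + $1679 = $2798.
Truthful bidding weakly dominates here: raising your bid can only win items priced above your value, and lowering it can only forfeit items priced below.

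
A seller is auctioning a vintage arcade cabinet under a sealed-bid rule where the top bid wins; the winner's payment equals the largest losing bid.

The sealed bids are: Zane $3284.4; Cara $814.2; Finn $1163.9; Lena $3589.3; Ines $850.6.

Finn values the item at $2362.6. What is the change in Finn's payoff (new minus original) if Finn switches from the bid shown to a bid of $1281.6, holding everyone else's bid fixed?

$0

The highest bid among the other bidders is $3589.3; Finn's bid doesn't change that.
Original bid $1163.9: Finn is not highest (top rival bid is $3589.3); payoff $0.
Alternative bid $1281.6: Finn is not highest (top rival bid is $3589.3); payoff $0.
Change in payoff = $0 − ($0) = $0.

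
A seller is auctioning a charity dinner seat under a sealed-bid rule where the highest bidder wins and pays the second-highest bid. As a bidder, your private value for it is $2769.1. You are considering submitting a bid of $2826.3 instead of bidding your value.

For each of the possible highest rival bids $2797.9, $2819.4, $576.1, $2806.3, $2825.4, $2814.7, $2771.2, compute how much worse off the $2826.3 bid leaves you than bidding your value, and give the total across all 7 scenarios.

The deviation costs you only when the competing bid falls strictly between $2769.1 and $2826.3; elsewhere both bids give the same outcome.
$2797.9: truthful payoff $0, deviation payoff −$28.8 → loss $28.8.
$2819.4: truthful payoff $0, deviation payoff −$50.3 → loss $50.3.
$576.1: outcomes coincide → loss $0.
$2806.3: truthful payoff $0, deviation payoff −$37.2 → loss $37.2.
$2825.4: truthful payoff $0, deviation payoff −$56.3 → loss $56.3.
$2814.7: truthful payoff $0, deviation payoff −$45.6 → loss $45.6.
$2771.2: truthful payoff $0, deviation payoff −$2.1 → loss $2.1.
Total loss = $28.8 + $50.3 + $37.2 + $56.3 + $45.6 + $2.1 = $220.3.

$220.3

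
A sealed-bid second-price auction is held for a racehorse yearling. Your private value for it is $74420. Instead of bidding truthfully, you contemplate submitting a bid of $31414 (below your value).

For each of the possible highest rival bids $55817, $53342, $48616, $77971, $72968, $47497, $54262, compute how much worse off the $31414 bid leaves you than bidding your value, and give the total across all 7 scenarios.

$114018

The deviation costs you only when the competing bid falls strictly between $31414 and $74420; elsewhere both bids give the same outcome.
$55817: truthful payoff $18603, deviation payoff $0 → loss $18603.
$53342: truthful payoff $21078, deviation payoff $0 → loss $21078.
$48616: truthful payoff $25804, deviation payoff $0 → loss $25804.
$77971: outcomes coincide → loss $0.
$72968: truthful payoff $1452, deviation payoff $0 → loss $1452.
$47497: truthful payoff $26923, deviation payoff $0 → loss $26923.
$54262: truthful payoff $20158, deviation payoff $0 → loss $20158.
Total loss = $18603 + $21078 + $25804 + $1452 + $26923 + $20158 = $114018.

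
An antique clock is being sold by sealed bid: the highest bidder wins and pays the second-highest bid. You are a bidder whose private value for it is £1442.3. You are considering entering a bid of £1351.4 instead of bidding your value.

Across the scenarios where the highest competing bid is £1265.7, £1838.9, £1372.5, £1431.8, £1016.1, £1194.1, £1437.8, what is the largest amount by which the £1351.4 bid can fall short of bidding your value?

£1265.7: same outcome either way → loss £0.
£1838.9: same outcome either way → loss £0.
£1372.5: truthful gives £69.8, deviation gives £0 → loss £69.8.
£1431.8: truthful gives £10.5, deviation gives £0 → loss £10.5.
£1016.1: same outcome either way → loss £0.
£1194.1: same outcome either way → loss £0.
£1437.8: truthful gives £4.5, deviation gives £0 → loss £4.5.
Maximum loss: £69.8.

£69.8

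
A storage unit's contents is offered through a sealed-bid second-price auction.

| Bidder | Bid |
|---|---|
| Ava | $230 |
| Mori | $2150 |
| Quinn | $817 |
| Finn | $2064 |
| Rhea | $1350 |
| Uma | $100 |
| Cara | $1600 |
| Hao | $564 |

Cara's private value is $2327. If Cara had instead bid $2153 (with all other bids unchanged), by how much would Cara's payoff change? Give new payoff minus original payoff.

$177

The highest bid among the other bidders is $2150; Cara's bid doesn't change that.
Original bid $1600: Cara is not highest (top rival bid is $2150); payoff $0.
Alternative bid $2153: Cara is highest, pays the top rival bid $2150; payoff $2327 − $2150 = $177.
Change in payoff = $177 − ($0) = $177.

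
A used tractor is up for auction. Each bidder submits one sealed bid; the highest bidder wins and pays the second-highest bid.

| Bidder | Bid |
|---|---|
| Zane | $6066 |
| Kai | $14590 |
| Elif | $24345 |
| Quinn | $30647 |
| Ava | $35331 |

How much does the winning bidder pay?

$30647

Highest bid: Ava at $35331, so Ava wins.
Second-highest bid: Quinn at $30647 — that is the price the winner pays.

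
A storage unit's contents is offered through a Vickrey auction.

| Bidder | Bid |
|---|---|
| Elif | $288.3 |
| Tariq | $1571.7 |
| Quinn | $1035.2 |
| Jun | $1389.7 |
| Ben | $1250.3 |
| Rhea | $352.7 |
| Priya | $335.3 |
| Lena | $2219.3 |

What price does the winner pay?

$1571.7

Highest bid: Lena at $2219.3, so Lena wins.
Second-highest bid: Tariq at $1571.7 — that is the price the winner pays.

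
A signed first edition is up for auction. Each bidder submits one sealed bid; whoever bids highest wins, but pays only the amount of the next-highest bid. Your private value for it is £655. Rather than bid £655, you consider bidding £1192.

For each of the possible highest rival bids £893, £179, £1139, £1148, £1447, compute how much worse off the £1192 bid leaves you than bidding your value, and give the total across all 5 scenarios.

£1215

The deviation costs you only when the competing bid falls strictly between £655 and £1192; elsewhere both bids give the same outcome.
£893: truthful payoff £0, deviation payoff −£238 → loss £238.
£179: outcomes coincide → loss £0.
£1139: truthful payoff £0, deviation payoff −£484 → loss £484.
£1148: truthful payoff £0, deviation payoff −£493 → loss £493.
£1447: outcomes coincide → loss £0.
Total loss = £238 + £484 + £493 = £1215.
Because the price is fixed by the runner-up's bid, deviating from your value can only change a good outcome into a bad one — never the reverse.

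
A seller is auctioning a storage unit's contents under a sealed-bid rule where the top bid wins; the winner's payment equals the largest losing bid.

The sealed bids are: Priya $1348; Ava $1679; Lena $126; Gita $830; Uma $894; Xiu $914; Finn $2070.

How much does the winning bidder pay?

Highest bid: Finn at $2070, so Finn wins.
Second-highest bid: Ava at $1679 — that is the price the winner pays.

$1679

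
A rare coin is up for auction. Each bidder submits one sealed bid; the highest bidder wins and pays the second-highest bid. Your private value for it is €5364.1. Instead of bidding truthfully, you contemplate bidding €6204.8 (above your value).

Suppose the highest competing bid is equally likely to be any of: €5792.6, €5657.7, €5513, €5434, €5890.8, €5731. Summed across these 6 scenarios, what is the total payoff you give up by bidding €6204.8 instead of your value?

The deviation costs you only when the competing bid falls strictly between €5364.1 and €6204.8; elsewhere both bids give the same outcome.
€5792.6: truthful payoff €0, deviation payoff −€428.5 → loss €428.5.
€5657.7: truthful payoff €0, deviation payoff −€293.6 → loss €293.6.
€5513: truthful payoff €0, deviation payoff −€148.9 → loss €148.9.
€5434: truthful payoff €0, deviation payoff −€69.9 → loss €69.9.
€5890.8: truthful payoff €0, deviation payoff −€526.7 → loss €526.7.
€5731: truthful payoff €0, deviation payoff −€366.9 → loss €366.9.
Total loss = €428.5 + €293.6 + €148.9 + €69.9 + €526.7 + €366.9 = €1834.5.

€1834.5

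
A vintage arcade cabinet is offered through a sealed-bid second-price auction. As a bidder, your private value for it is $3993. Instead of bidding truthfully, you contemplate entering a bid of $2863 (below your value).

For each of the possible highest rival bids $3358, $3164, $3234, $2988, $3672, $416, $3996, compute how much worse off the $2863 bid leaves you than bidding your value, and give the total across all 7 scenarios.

The deviation costs you only when the competing bid falls strictly between $2863 and $3993; elsewhere both bids give the same outcome.
$3358: truthful payoff $635, deviation payoff $0 → loss $635.
$3164: truthful payoff $829, deviation payoff $0 → loss $829.
$3234: truthful payoff $759, deviation payoff $0 → loss $759.
$2988: truthful payoff $1005, deviation payoff $0 → loss $1005.
$3672: truthful payoff $321, deviation payoff $0 → loss $321.
$416: outcomes coincide → loss $0.
$3996: outcomes coincide → loss $0.
Total loss = $635 + $829 + $759 + $1005 + $321 = $3549.

$3549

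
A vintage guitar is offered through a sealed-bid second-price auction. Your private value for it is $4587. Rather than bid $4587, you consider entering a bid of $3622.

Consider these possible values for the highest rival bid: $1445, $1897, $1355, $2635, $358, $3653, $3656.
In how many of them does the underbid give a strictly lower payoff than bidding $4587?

The deviation hurts exactly when the highest competing bid lies strictly between $3622 and $4587 — underbidding then forfeits a profitable win.
$1445: below both → same outcome either way.
$1897: below both → same outcome either way.
$1355: below both → same outcome either way.
$2635: below both → same outcome either way.
$358: below both → same outcome either way.
$3653: inside the interval → strictly worse (loss $934).
$3656: inside the interval → strictly worse (loss $931).
Count: 2.

2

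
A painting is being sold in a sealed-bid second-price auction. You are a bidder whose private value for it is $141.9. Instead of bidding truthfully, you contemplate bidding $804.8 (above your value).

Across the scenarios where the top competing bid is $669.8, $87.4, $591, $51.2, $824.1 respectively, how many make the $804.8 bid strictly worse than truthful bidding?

2

The deviation hurts exactly when the highest competing bid lies strictly between $141.9 and $804.8 — overbidding then wins at a price above your value.
$669.8: inside the interval → strictly worse (loss $527.9).
$87.4: below both → same outcome either way.
$591: inside the interval → strictly worse (loss $449.1).
$51.2: below both → same outcome either way.
$824.1: above both → same outcome either way.
Count: 2.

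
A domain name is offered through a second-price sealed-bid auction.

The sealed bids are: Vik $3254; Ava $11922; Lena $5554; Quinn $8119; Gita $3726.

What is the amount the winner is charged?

Highest bid: Ava at $11922, so Ava wins.
Second-highest bid: Quinn at $8119 — that is the price the winner pays.

$8119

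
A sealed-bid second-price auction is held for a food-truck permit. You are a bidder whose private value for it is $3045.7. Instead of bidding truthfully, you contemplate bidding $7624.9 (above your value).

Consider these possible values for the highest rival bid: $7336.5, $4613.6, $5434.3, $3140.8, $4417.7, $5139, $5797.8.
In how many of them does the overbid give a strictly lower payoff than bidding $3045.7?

7

The deviation hurts exactly when the highest competing bid lies strictly between $3045.7 and $7624.9 — overbidding then wins at a price above your value.
$7336.5: inside the interval → strictly worse (loss $4290.8).
$4613.6: inside the interval → strictly worse (loss $1567.9).
$5434.3: inside the interval → strictly worse (loss $2388.6).
$3140.8: inside the interval → strictly worse (loss $95.1).
$4417.7: inside the interval → strictly worse (loss $1372).
$5139: inside the interval → strictly worse (loss $2093.3).
$5797.8: inside the interval → strictly worse (loss $2752.1).
Count: 7.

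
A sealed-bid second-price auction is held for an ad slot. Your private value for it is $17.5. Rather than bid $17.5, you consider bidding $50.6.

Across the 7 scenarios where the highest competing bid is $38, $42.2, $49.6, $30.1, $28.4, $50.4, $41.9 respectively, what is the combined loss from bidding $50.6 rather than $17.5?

The deviation costs you only when the competing bid falls strictly between $17.5 and $50.6; elsewhere both bids give the same outcome.
$38: truthful payoff $0, deviation payoff −$20.5 → loss $20.5.
$42.2: truthful payoff $0, deviation payoff −$24.7 → loss $24.7.
$49.6: truthful payoff $0, deviation payoff −$32.1 → loss $32.1.
$30.1: truthful payoff $0, deviation payoff −$12.6 → loss $12.6.
$28.4: truthful payoff $0, deviation payoff −$10.9 → loss $10.9.
$50.4: truthful payoff $0, deviation payoff −$32.9 → loss $32.9.
$41.9: truthful payoff $0, deviation payoff −$24.4 → loss $24.4.
Total loss = $20.5 + $24.7 + $32.1 + $12.6 + $10.9 + $32.9 + $24.4 = $158.1.

$158.1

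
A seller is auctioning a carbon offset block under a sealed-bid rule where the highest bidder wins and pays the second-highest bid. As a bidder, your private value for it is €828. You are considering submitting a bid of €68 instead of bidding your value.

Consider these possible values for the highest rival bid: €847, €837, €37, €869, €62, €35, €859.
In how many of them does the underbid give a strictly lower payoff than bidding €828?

The deviation hurts exactly when the highest competing bid lies strictly between €68 and €828 — underbidding then forfeits a profitable win.
€847: above both → same outcome either way.
€837: above both → same outcome either way.
€37: below both → same outcome either way.
€869: above both → same outcome either way.
€62: below both → same outcome either way.
€35: below both → same outcome either way.
€859: above both → same outcome either way.
Count: 0.

0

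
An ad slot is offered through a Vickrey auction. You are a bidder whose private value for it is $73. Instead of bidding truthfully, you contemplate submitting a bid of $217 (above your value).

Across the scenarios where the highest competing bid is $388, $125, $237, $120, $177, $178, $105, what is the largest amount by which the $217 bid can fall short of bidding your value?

$388: same outcome either way → loss $0.
$125: truthful gives $0, deviation gives −$52 → loss $52.
$237: same outcome either way → loss $0.
$120: truthful gives $0, deviation gives −$47 → loss $47.
$177: truthful gives $0, deviation gives −$104 → loss $104.
$178: truthful gives $0, deviation gives −$105 → loss $105.
$105: truthful gives $0, deviation gives −$32 → loss $32.
Maximum loss: $105.

$105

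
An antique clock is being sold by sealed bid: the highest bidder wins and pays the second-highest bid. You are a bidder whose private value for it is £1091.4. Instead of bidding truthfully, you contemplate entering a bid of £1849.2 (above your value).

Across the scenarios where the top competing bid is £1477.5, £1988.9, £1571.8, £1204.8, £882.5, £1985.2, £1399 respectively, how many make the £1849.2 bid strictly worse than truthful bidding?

4

The deviation hurts exactly when the highest competing bid lies strictly between £1091.4 and £1849.2 — overbidding then wins at a price above your value.
£1477.5: inside the interval → strictly worse (loss £386.1).
£1988.9: above both → same outcome either way.
£1571.8: inside the interval → strictly worse (loss £480.4).
£1204.8: inside the interval → strictly worse (loss £113.4).
£882.5: below both → same outcome either way.
£1985.2: above both → same outcome either way.
£1399: inside the interval → strictly worse (loss £307.6).
Count: 4.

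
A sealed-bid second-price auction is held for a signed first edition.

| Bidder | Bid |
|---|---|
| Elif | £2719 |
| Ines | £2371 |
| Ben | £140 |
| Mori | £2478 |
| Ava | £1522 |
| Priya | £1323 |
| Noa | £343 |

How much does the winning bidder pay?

£2478

Highest bid: Elif at £2719, so Elif wins.
Second-highest bid: Mori at £2478 — that is the price the winner pays.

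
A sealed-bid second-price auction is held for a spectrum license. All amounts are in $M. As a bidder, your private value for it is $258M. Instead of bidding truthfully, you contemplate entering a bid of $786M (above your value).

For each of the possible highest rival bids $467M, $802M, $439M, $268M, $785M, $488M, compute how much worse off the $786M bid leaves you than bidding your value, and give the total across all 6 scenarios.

The deviation costs you only when the competing bid falls strictly between $258M and $786M; elsewhere both bids give the same outcome.
$467M: truthful payoff $0M, deviation payoff −$209M → loss $209M.
$802M: outcomes coincide → loss $0M.
$439M: truthful payoff $0M, deviation payoff −$181M → loss $181M.
$268M: truthful payoff $0M, deviation payoff −$10M → loss $10M.
$785M: truthful payoff $0M, deviation payoff −$527M → loss $527M.
$488M: truthful payoff $0M, deviation payoff −$230M → loss $230M.
Total loss = $209M + $181M + $10M + $527M + $230M = $1157M.

$1157M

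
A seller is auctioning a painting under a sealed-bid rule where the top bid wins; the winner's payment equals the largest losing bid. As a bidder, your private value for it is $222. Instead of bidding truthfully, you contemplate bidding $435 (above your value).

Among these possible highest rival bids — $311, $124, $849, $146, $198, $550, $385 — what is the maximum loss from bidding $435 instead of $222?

$163

$311: truthful gives $0, deviation gives −$89 → loss $89.
$124: same outcome either way → loss $0.
$849: same outcome either way → loss $0.
$146: same outcome either way → loss $0.
$198: same outcome either way → loss $0.
$550: same outcome either way → loss $0.
$385: truthful gives $0, deviation gives −$163 → loss $163.
Maximum loss: $163.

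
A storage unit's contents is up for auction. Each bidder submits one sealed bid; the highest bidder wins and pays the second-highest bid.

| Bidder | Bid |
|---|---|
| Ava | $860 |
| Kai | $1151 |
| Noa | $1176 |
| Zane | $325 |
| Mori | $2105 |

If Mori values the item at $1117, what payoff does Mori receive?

−$59

Highest bid: Mori at $2105, so Mori wins.
Second-highest bid: Noa at $1176 — that is the price the winner pays.
Mori's payoff = value − price = $1117 − $1176 = −$59.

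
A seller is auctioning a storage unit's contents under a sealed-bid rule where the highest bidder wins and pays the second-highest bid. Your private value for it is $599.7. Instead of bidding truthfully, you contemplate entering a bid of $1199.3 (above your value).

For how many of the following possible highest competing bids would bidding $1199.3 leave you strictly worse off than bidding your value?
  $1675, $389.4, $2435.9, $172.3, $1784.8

0

The deviation hurts exactly when the highest competing bid lies strictly between $599.7 and $1199.3 — overbidding then wins at a price above your value.
$1675: above both → same outcome either way.
$389.4: below both → same outcome either way.
$2435.9: above both → same outcome either way.
$172.3: below both → same outcome either way.
$1784.8: above both → same outcome either way.
Count: 0.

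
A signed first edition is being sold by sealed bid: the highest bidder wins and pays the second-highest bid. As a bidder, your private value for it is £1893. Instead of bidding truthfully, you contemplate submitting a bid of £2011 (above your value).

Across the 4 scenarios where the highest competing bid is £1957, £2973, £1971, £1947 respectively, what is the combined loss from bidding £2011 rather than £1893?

£196

The deviation costs you only when the competing bid falls strictly between £1893 and £2011; elsewhere both bids give the same outcome.
£1957: truthful payoff £0, deviation payoff −£64 → loss £64.
£2973: outcomes coincide → loss £0.
£1971: truthful payoff £0, deviation payoff −£78 → loss £78.
£1947: truthful payoff £0, deviation payoff −£54 → loss £54.
Total loss = £64 + £78 + £54 = £196.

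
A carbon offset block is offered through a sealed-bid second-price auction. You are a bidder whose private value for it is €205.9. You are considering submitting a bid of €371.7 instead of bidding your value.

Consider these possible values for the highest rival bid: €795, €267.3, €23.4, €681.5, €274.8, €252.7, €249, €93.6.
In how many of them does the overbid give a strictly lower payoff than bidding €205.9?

The deviation hurts exactly when the highest competing bid lies strictly between €205.9 and €371.7 — overbidding then wins at a price above your value.
€795: above both → same outcome either way.
€267.3: inside the interval → strictly worse (loss €61.4).
€23.4: below both → same outcome either way.
€681.5: above both → same outcome either way.
€274.8: inside the interval → strictly worse (loss €68.9).
€252.7: inside the interval → strictly worse (loss €46.8).
€249: inside the interval → strictly worse (loss €43.1).
€93.6: below both → same outcome either way.
Count: 4.

4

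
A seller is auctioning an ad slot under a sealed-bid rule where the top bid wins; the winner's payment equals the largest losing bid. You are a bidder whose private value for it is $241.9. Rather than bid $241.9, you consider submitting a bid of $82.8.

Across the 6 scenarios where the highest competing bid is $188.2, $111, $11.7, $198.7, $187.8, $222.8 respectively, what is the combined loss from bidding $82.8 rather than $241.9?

The deviation costs you only when the competing bid falls strictly between $82.8 and $241.9; elsewhere both bids give the same outcome.
$188.2: truthful payoff $53.7, deviation payoff $0 → loss $53.7.
$111: truthful payoff $130.9, deviation payoff $0 → loss $130.9.
$11.7: outcomes coincide → loss $0.
$198.7: truthful payoff $43.2, deviation payoff $0 → loss $43.2.
$187.8: truthful payoff $54.1, deviation payoff $0 → loss $54.1.
$222.8: truthful payoff $19.1, deviation payoff $0 → loss $19.1.
Total loss = $53.7 + $130.9 + $43.2 + $54.1 + $19.1 = $301.

$301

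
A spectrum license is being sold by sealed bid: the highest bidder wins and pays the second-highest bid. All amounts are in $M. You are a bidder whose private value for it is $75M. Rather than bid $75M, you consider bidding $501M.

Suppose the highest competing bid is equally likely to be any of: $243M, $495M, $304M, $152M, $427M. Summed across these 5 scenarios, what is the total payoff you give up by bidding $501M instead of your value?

The deviation costs you only when the competing bid falls strictly between $75M and $501M; elsewhere both bids give the same outcome.
$243M: truthful payoff $0M, deviation payoff −$168M → loss $168M.
$495M: truthful payoff $0M, deviation payoff −$420M → loss $420M.
$304M: truthful payoff $0M, deviation payoff −$229M → loss $229M.
$152M: truthful payoff $0M, deviation payoff −$77M → loss $77M.
$427M: truthful payoff $0M, deviation payoff −$352M → loss $352M.
Total loss = $168M + $420M + $229M + $77M + $352M = $1246M.

$1246M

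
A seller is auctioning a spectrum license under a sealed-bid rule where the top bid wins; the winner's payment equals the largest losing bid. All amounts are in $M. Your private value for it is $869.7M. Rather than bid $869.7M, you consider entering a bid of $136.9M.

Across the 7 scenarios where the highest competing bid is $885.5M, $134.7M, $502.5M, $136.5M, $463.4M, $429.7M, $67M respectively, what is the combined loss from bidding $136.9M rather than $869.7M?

$1213.5M

The deviation costs you only when the competing bid falls strictly between $136.9M and $869.7M; elsewhere both bids give the same outcome.
$885.5M: outcomes coincide → loss $0M.
$134.7M: outcomes coincide → loss $0M.
$502.5M: truthful payoff $367.2M, deviation payoff $0M → loss $367.2M.
$136.5M: outcomes coincide → loss $0M.
$463.4M: truthful payoff $406.3M, deviation payoff $0M → loss $406.3M.
$429.7M: truthful payoff $440M, deviation payoff $0M → loss $440M.
$67M: outcomes coincide → loss $0M.
Total loss = $367.2M + $406.3M + $440M = $1213.5M.
In a second-price auction your bid sets only whether you win, not what you pay, so bidding your true value is weakly dominant.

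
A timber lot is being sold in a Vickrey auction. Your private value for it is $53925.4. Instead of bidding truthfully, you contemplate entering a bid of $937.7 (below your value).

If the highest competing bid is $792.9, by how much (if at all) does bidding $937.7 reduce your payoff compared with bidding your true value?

$0

Bidding your value $53925.4: you win (since $53925.4 > $792.9) and pay $792.9. Payoff $53132.5.
Bidding $937.7: you win and pay $792.9. Payoff $53925.4 − $792.9 = $53132.5.
Difference = $53132.5 − $53132.5 = $0; both bids lead to the same outcome because the competing bid is below both your value and your alternative bid.
Truthful bidding weakly dominates here: raising your bid can only win items priced above your value, and lowering it can only forfeit items priced below.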